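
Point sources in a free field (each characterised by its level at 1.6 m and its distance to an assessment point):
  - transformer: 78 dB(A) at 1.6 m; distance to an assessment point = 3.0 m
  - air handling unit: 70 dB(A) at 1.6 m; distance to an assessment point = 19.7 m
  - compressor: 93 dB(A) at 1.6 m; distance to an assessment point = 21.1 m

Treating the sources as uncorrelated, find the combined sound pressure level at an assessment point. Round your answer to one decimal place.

74.7 dB(A)

Propagate each source to the receiver with L = L_ref − 20·log₁₀(r/r_ref), then add intensities.
transformer: 78 − 20·log₁₀(3.0/1.6) = 78 − 5.46 = 72.54 dB(A).
air handling unit: 70 − 20·log₁₀(19.7/1.6) = 70 − 21.81 = 48.19 dB(A).
compressor: 93 − 20·log₁₀(21.1/1.6) = 93 − 22.40 = 70.60 dB(A).
Σ 10^(L/10) = 2.949e+07 → L_total = 10·log₁₀(2.949e+07) = 74.70 dB(A).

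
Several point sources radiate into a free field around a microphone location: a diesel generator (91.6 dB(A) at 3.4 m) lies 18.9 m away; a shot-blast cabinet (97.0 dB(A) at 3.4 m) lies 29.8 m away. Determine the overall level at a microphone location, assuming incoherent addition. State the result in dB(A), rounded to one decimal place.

Propagate each source to the receiver with L = L_ref − 20·log₁₀(r/r_ref), then add intensities.
diesel generator: 91.6 − 20·log₁₀(18.9/3.4) = 91.6 − 14.90 = 76.70 dB(A).
shot-blast cabinet: 97.0 − 20·log₁₀(29.8/3.4) = 97.0 − 18.85 = 78.15 dB(A).
Σ 10^(L/10) = 1.120e+08 → L_total = 10·log₁₀(1.120e+08) = 80.49 dB(A).

80.5 dB(A)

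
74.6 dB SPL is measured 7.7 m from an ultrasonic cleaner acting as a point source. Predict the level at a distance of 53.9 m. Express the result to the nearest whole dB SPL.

58 dB SPL

For a point source, L₂ = L₁ − 20·log₁₀(r₂/r₁).
L₂ = 74.6 − 20·log₁₀(53.9/7.7) = 74.6 − 16.902 = 57.70 dB SPL.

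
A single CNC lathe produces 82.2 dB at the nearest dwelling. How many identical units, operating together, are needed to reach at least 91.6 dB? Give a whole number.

N identical sources give L₁ + 10·log₁₀ N, so require 10·log₁₀ N ≥ 91.6 − 82.2 = 9.4 dB.
N ≥ 10^(9.4/10) = 8.710, so N = 9.

9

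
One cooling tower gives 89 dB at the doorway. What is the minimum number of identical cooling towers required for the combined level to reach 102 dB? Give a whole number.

Need L₁ + 10·log₁₀ N ≥ 102, i.e. log₁₀ N ≥ 1.30.
N ≥ 10^(13.0/10) = 19.953, so N = 20.

20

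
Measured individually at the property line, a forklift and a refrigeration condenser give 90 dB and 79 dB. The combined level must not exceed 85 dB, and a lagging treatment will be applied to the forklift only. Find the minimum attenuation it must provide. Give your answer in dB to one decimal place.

6.3 dB

Fixed contribution from the other source: Σ 10^(L/10) = 10^(79/10) = 7.943e+07 (79.00 dB).
To meet 85 dB overall, the treated forklift may contribute at most 10^(85/10) − 7.943e+07 = 2.368e+08, i.e. 83.74 dB.
So the forklift must be reduced from 90 to 83.74 dB: IL = 6.26 dB.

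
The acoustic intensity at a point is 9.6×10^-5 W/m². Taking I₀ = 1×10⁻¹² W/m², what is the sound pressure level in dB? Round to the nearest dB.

I/I₀ = 9.6×10^-5/10⁻¹² = 9.6×10^7, and L = 10·log₁₀(I/I₀).
L = 10·(0.9823 + 7) = 79.82 dB.

80 dB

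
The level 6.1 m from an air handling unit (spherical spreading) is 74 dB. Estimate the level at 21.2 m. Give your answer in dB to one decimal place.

63.2 dB

For a point source, L₂ = L₁ − 20·log₁₀(r₂/r₁).
L₂ = 74 − 20·log₁₀(21.2/6.1) = 74 − 10.820 = 63.18 dB.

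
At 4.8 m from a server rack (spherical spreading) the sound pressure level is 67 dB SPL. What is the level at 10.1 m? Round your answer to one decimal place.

Point-source attenuation: ΔL = 20·log₁₀(r₂/r₁) = 20·log₁₀(10.1/4.8) = 6.462 dB.
L₂ = 67 − 20·log₁₀(10.1/4.8) = 67 − 6.462 = 60.54 dB SPL.

60.5 dB SPL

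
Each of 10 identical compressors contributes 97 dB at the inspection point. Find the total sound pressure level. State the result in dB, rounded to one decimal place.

107.0 dB

L_total = L₁ + 10·log₁₀ N for N identical incoherent sources.
L_total = 97 + 10·log₁₀(10) = 97 + 10.000 = 107.00 dB.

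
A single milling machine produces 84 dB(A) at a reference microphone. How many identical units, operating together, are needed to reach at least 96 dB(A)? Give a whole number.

16

N identical sources give L₁ + 10·log₁₀ N, so require 10·log₁₀ N ≥ 96 − 84 = 12.0 dB.
N ≥ 10^(12.0/10) = 15.849, so N = 16.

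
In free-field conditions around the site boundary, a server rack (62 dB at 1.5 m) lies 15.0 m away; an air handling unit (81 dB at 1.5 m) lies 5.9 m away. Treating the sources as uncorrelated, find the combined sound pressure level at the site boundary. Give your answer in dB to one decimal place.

Apply inverse-square spreading to bring every level to the receiver, then sum 10^(L/10).
server rack: 62 − 20·log₁₀(15.0/1.5) = 62 − 20.00 = 42.00 dB.
air handling unit: 81 − 20·log₁₀(5.9/1.5) = 81 − 11.90 = 69.10 dB.
Σ 10^(L/10) = 8.153e+06 → L_total = 10·log₁₀(8.153e+06) = 69.11 dB.

69.1 dB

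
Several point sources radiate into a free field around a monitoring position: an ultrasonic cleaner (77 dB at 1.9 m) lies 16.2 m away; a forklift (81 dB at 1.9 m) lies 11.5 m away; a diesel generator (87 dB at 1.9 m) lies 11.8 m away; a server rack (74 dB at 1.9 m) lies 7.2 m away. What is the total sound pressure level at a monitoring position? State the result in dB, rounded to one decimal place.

Propagate each source to the receiver with L = L_ref − 20·log₁₀(r/r_ref), then add intensities.
ultrasonic cleaner: 77 − 20·log₁₀(16.2/1.9) = 77 − 18.62 = 58.38 dB.
forklift: 81 − 20·log₁₀(11.5/1.9) = 81 − 15.64 = 65.36 dB.
diesel generator: 87 − 20·log₁₀(11.8/1.9) = 87 − 15.86 = 71.14 dB.
server rack: 74 − 20·log₁₀(7.2/1.9) = 74 − 11.57 = 62.43 dB.
Σ 10^(L/10) = 1.887e+07 → L_total = 10·log₁₀(1.887e+07) = 72.76 dB.

72.8 dB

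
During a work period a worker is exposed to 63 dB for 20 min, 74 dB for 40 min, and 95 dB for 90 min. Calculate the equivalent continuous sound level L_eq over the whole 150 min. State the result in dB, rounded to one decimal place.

92.8 dB

Weight each interval's intensity by its duration and average over T = 150 min:
Σ tᵢ·10^(Lᵢ/10) = 20·10^(63/10) + 40·10^(74/10) + 90·10^(95/10) = 2.856e+11.
L_eq = 10·log₁₀(2.856e+11/150) = 92.80 dB.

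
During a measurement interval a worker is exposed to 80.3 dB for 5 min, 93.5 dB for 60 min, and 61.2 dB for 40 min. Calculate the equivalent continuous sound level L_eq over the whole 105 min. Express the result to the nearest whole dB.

L_eq = 10·log₁₀[(1/T)·Σ tᵢ·10^(Lᵢ/10)] with T = 105 min.
Σ tᵢ·10^(Lᵢ/10) = 5·10^(80.3/10) + 60·10^(93.5/10) + 40·10^(61.2/10) = 1.349e+11.
L_eq = 10·log₁₀(1.349e+11/105) = 91.09 dB.

91 dB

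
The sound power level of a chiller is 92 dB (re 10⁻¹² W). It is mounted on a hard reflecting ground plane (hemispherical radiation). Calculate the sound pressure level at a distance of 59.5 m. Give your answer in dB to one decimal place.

L_p = L_w − 10·log₁₀(2π·r²) with r = 59.5 m.
2π·r² = 2.224e+04 m², 10·log₁₀ of that is 43.472 dB.
L_p = 92 − 43.472 = 48.53 dB.

48.5 dB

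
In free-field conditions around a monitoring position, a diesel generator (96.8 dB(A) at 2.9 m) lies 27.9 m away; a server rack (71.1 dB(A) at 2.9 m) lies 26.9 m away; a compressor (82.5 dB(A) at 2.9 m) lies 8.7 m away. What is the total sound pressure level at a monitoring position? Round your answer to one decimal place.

78.6 dB(A)

Propagate each source to the receiver with L = L_ref − 20·log₁₀(r/r_ref), then add intensities.
diesel generator: 96.8 − 20·log₁₀(27.9/2.9) = 96.8 − 19.66 = 77.14 dB(A).
server rack: 71.1 − 20·log₁₀(26.9/2.9) = 71.1 − 19.35 = 51.75 dB(A).
compressor: 82.5 − 20·log₁₀(8.7/2.9) = 82.5 − 9.54 = 72.96 dB(A).
Σ 10^(L/10) = 7.162e+07 → L_total = 10·log₁₀(7.162e+07) = 78.55 dB(A).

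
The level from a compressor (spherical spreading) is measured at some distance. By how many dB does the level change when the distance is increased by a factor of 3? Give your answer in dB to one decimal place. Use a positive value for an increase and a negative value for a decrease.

With spherical spreading the level changes by −20·log₁₀(r₂/r₁).
ΔL = −20·log₁₀(3) = -9.54 dB.

-9.5 dB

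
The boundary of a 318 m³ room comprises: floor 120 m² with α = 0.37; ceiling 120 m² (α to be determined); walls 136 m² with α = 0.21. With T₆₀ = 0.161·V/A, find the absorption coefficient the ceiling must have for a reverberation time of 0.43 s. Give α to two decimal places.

0.38

Required total absorption A = 0.161·318/0.43 = 119.07 m².
Absorption from the other surfaces = 120·0.37 + 136·0.21 = 72.96 m², so the ceiling must supply 46.11 m² over 120 m².
α = 46.11/120 = 0.384.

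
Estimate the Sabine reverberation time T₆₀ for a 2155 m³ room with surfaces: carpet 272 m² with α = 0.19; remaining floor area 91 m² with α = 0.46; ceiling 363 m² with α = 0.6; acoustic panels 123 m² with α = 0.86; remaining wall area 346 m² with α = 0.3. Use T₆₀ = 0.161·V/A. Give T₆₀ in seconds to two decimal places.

Total absorption A = 272·0.19 + 91·0.46 + 363·0.6 + 123·0.86 + 346·0.3 = 520.92 m² sabins.
T₆₀ = 0.161·V/A = 0.161·2155/520.92 = 0.666 s.

0.67 s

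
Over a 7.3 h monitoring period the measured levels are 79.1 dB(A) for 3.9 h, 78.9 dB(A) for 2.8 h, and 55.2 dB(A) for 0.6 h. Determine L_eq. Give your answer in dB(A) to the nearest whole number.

79 dB(A)

The energy average is taken in the linear domain: L_eq = 10·log₁₀[(Σ tᵢ·10^(Lᵢ/10))/T], T = 7.3 h.
Σ tᵢ·10^(Lᵢ/10) = 3.9·10^(79.1/10) + 2.8·10^(78.9/10) + 0.6·10^(55.2/10) = 5.346e+08.
L_eq = 10·log₁₀(5.346e+08/7.3) = 78.65 dB(A).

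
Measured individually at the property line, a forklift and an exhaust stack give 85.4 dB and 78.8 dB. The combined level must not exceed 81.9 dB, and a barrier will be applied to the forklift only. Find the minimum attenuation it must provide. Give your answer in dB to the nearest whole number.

The untreated sources together contribute 10^(78.8/10) = 7.586e+07, i.e. 78.80 dB.
To meet 81.9 dB overall, the treated forklift may contribute at most 10^(81.9/10) − 7.586e+07 = 7.902e+07, i.e. 78.98 dB.
So the forklift must be reduced from 85.4 to 78.98 dB: IL = 6.42 dB.

6 dB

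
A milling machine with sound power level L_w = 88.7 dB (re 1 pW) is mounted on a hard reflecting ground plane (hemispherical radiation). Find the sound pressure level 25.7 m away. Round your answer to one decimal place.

L_p = L_w − 10·log₁₀(2π·r²) with r = 25.7 m.
2π·r² = 4150 m², 10·log₁₀ of that is 36.180 dB.
L_p = 88.7 − 36.180 = 52.52 dB.

52.5 dB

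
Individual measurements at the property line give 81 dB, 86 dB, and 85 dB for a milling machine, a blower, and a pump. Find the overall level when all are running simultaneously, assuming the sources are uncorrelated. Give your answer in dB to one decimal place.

Incoherent sources combine by intensity addition: L_total = 10·log₁₀(Σ 10^(L_i/10)).
Σ 10^(L/10) = 10^(81/10) + 10^(86/10) + 10^(85/10) = 8.402e+08.
L_total = 10·log₁₀(8.402e+08) = 89.24 dB.

89.2 dB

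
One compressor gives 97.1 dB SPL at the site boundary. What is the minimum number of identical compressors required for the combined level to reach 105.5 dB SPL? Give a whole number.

7

Need L₁ + 10·log₁₀ N ≥ 105.5, i.e. log₁₀ N ≥ 0.84.
N ≥ 10^(8.4/10) = 6.918, so N = 7.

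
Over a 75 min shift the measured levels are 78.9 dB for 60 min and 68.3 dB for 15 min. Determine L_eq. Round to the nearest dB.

78 dB

L_eq = 10·log₁₀[(1/T)·Σ tᵢ·10^(Lᵢ/10)] with T = 75 min.
Σ tᵢ·10^(Lᵢ/10) = 60·10^(78.9/10) + 15·10^(68.3/10) = 4.759e+09.
L_eq = 10·log₁₀(4.759e+09/75) = 78.02 dB.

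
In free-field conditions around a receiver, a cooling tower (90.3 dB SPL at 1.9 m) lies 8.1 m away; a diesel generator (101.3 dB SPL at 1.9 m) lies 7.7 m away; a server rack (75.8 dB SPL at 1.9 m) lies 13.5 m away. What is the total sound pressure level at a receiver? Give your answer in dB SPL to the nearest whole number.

First find each source's level at the receiver (point-source: −20·log₁₀(r/r_ref)), then combine on an intensity basis.
cooling tower: 90.3 − 20·log₁₀(8.1/1.9) = 90.3 − 12.59 = 77.71 dB SPL.
diesel generator: 101.3 − 20·log₁₀(7.7/1.9) = 101.3 − 12.15 = 89.15 dB SPL.
server rack: 75.8 − 20·log₁₀(13.5/1.9) = 75.8 − 17.03 = 58.77 dB SPL.
Σ 10^(L/10) = 8.811e+08 → L_total = 10·log₁₀(8.811e+08) = 89.45 dB SPL.

89 dB SPL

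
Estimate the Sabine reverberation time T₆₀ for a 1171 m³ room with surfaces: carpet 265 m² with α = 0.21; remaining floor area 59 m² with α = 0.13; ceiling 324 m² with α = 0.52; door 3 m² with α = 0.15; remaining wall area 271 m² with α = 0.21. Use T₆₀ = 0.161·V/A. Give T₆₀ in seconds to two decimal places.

Summing Sᵢαᵢ: 265·0.21 + 59·0.13 + 324·0.52 + 3·0.15 + 271·0.21 = 289.16 m².
T₆₀ = 0.161·V/A = 0.161·1171/289.16 = 0.652 s.

0.65 s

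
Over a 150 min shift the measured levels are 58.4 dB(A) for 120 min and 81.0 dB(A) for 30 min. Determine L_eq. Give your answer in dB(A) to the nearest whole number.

74 dB(A)

The energy average is taken in the linear domain: L_eq = 10·log₁₀[(Σ tᵢ·10^(Lᵢ/10))/T], T = 150 min.
Σ tᵢ·10^(Lᵢ/10) = 120·10^(58.4/10) + 30·10^(81.0/10) = 3.860e+09.
L_eq = 10·log₁₀(3.860e+09/150) = 74.10 dB(A).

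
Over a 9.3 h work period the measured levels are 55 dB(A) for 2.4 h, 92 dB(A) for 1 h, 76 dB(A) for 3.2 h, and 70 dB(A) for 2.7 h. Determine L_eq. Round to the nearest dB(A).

83 dB(A)

Weight each interval's intensity by its duration and average over T = 9.3 h:
Σ tᵢ·10^(Lᵢ/10) = 2.4·10^(55/10) + 1·10^(92/10) + 3.2·10^(76/10) + 2.7·10^(70/10) = 1.740e+09.
L_eq = 10·log₁₀(1.740e+09/9.3) = 82.72 dB(A).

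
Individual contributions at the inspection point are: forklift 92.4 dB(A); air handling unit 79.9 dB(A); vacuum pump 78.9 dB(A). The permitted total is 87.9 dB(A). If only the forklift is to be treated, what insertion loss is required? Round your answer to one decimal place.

6.0 dB

The untreated sources together contribute 10^(79.9/10) + 10^(78.9/10) = 1.753e+08, i.e. 82.44 dB(A).
The limit corresponds to 10^(87.9/10) = 6.166e+08; subtracting the fixed part leaves 4.412e+08 for the forklift, i.e. 86.45 dB(A).
Required insertion loss = 92.4 − 86.45 = 5.95 dB.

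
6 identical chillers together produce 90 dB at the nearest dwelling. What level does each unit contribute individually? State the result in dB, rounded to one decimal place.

82.2 dB

For N identical incoherent sources L_total = L₁ + 10·log₁₀ N, so L₁ = 90 − 10·log₁₀(6) = 90 − 7.782.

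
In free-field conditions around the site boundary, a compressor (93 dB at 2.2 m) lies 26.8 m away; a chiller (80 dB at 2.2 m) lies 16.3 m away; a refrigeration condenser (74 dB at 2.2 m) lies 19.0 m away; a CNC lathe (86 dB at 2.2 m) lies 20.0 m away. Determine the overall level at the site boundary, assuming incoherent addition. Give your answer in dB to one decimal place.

First find each source's level at the receiver (point-source: −20·log₁₀(r/r_ref)), then combine on an intensity basis.
compressor: 93 − 20·log₁₀(26.8/2.2) = 93 − 21.71 = 71.29 dB.
chiller: 80 − 20·log₁₀(16.3/2.2) = 80 − 17.40 = 62.60 dB.
refrigeration condenser: 74 − 20·log₁₀(19.0/2.2) = 74 − 18.73 = 55.27 dB.
CNC lathe: 86 − 20·log₁₀(20.0/2.2) = 86 − 19.17 = 66.83 dB.
Σ 10^(L/10) = 2.042e+07 → L_total = 10·log₁₀(2.042e+07) = 73.10 dB.

73.1 dB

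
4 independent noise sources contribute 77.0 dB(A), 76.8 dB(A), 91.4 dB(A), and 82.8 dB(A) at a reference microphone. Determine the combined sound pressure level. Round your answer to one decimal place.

Incoherent sources combine by intensity addition: L_total = 10·log₁₀(Σ 10^(L_i/10)).
Σ 10^(L/10) = 10^(77.0/10) + 10^(76.8/10) + 10^(91.4/10) + 10^(82.8/10) = 1.669e+09.
L_total = 10·log₁₀(1.669e+09) = 92.22 dB(A).

92.2 dB(A)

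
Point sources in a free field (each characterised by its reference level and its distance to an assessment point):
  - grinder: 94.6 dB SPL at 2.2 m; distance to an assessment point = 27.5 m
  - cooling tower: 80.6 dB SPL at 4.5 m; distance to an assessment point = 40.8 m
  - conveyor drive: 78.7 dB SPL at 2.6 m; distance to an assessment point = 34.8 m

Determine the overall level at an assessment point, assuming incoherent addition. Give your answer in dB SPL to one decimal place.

First find each source's level at the receiver (point-source: −20·log₁₀(r/r_ref)), then combine on an intensity basis.
grinder: 94.6 − 20·log₁₀(27.5/2.2) = 94.6 − 21.94 = 72.66 dB SPL.
cooling tower: 80.6 − 20·log₁₀(40.8/4.5) = 80.6 − 19.15 = 61.45 dB SPL.
conveyor drive: 78.7 − 20·log₁₀(34.8/2.6) = 78.7 − 22.53 = 56.17 dB SPL.
Σ 10^(L/10) = 2.027e+07 → L_total = 10·log₁₀(2.027e+07) = 73.07 dB SPL.

73.1 dB SPL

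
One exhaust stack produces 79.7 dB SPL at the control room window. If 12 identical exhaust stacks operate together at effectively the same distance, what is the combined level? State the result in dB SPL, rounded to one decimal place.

L_total = L₁ + 10·log₁₀ N for N identical incoherent sources.
L_total = 79.7 + 10·log₁₀(12) = 79.7 + 10.792 = 90.49 dB SPL.

90.5 dB SPL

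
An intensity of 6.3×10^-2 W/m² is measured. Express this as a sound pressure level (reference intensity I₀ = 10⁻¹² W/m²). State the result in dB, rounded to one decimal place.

L = 10·log₁₀(I/I₀) = 10·log₁₀(6.3×10^-2/10⁻¹²) = 10·log₁₀(6.3×10^10).
L = 10·(0.7993 + 10) = 107.99 dB.

108.0 dB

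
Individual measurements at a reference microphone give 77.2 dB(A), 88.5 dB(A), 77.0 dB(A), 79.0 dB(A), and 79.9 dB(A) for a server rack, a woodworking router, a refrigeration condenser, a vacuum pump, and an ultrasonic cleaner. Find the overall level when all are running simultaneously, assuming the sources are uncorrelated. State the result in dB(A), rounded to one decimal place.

Incoherent sources combine by intensity addition: L_total = 10·log₁₀(Σ 10^(L_i/10)).
Σ 10^(L/10) = 10^(77.2/10) + 10^(88.5/10) + 10^(77.0/10) + 10^(79.0/10) + 10^(79.9/10) = 9.877e+08.
L_total = 10·log₁₀(9.877e+08) = 89.95 dB(A).

89.9 dB(A)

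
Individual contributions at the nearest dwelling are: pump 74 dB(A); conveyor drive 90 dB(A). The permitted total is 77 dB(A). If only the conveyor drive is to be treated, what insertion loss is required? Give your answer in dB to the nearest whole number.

Fixed contribution from the other source: Σ 10^(L/10) = 10^(74/10) = 2.512e+07 (74.00 dB(A)).
The limit corresponds to 10^(77/10) = 5.012e+07; subtracting the fixed part leaves 2.500e+07 for the conveyor drive, i.e. 73.98 dB(A).
Required insertion loss = 90 − 73.98 = 16.02 dB.

16 dB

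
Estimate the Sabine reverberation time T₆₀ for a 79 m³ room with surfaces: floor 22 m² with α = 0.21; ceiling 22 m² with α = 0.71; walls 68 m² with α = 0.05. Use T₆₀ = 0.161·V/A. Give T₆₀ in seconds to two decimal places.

0.54 s

A = Σ Sᵢαᵢ = 22·0.21 + 22·0.71 + 68·0.05 = 23.64 m².
T₆₀ = 0.161 × 79 / 23.64 = 0.538 s.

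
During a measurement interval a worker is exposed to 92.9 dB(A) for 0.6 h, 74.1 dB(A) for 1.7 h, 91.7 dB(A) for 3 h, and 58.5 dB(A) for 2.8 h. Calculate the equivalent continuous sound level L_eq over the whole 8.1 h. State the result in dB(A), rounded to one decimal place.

88.4 dB(A)

L_eq = 10·log₁₀[(1/T)·Σ tᵢ·10^(Lᵢ/10)] with T = 8.1 h.
Σ tᵢ·10^(Lᵢ/10) = 0.6·10^(92.9/10) + 1.7·10^(74.1/10) + 3·10^(91.7/10) + 2.8·10^(58.5/10) = 5.653e+09.
L_eq = 10·log₁₀(5.653e+09/8.1) = 88.44 dB(A).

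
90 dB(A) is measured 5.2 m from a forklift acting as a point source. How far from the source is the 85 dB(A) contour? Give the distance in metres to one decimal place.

Point-source spreading drops the level by 20·log₁₀(r₂/r₁); inverting, r₂/r₁ = 10^(ΔL/20).
r₂ = 5.2·10^((90−85)/20) = 5.2·10^(5.0/20) = 9.25 m.

9.2 m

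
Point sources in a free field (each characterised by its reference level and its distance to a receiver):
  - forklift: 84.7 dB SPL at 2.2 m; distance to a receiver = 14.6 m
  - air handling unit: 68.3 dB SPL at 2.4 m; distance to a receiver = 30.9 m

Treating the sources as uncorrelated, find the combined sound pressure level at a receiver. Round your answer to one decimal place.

68.3 dB SPL

First find each source's level at the receiver (point-source: −20·log₁₀(r/r_ref)), then combine on an intensity basis.
forklift: 84.7 − 20·log₁₀(14.6/2.2) = 84.7 − 16.44 = 68.26 dB SPL.
air handling unit: 68.3 − 20·log₁₀(30.9/2.4) = 68.3 − 22.19 = 46.11 dB SPL.
Σ 10^(L/10) = 6.742e+06 → L_total = 10·log₁₀(6.742e+06) = 68.29 dB SPL.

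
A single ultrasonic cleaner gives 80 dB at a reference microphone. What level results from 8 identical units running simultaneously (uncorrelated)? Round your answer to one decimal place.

With 8 equal, uncorrelated contributions the intensity is 8× that of one unit, giving a rise of 10·log₁₀ 8.
L_total = 80 + 10·log₁₀(8) = 80 + 9.031 = 89.03 dB.

89.0 dB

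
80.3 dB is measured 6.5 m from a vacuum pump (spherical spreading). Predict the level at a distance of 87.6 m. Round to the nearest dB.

For a point source, L₂ = L₁ − 20·log₁₀(r₂/r₁).
L₂ = 80.3 − 20·log₁₀(87.6/6.5) = 80.3 − 22.592 = 57.71 dB.

58 dB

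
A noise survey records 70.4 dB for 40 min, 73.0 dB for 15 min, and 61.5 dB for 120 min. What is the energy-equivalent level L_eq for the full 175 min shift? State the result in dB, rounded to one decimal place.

67.1 dB

L_eq = 10·log₁₀[(1/T)·Σ tᵢ·10^(Lᵢ/10)] with T = 175 min.
Σ tᵢ·10^(Lᵢ/10) = 40·10^(70.4/10) + 15·10^(73.0/10) + 120·10^(61.5/10) = 9.074e+08.
L_eq = 10·log₁₀(9.074e+08/175) = 67.15 dB.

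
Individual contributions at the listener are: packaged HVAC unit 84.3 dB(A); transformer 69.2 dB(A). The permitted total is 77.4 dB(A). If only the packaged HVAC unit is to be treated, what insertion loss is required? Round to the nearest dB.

The untreated sources together contribute 10^(69.2/10) = 8.318e+06, i.e. 69.20 dB(A).
The limit corresponds to 10^(77.4/10) = 5.495e+07; subtracting the fixed part leaves 4.664e+07 for the packaged HVAC unit, i.e. 76.69 dB(A).
Required insertion loss = 84.3 − 76.69 = 7.61 dB.

8 dB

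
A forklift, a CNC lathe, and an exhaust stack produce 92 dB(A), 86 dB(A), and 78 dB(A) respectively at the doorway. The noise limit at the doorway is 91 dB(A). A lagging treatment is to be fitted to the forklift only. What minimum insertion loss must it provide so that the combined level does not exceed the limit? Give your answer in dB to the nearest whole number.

Everything except the forklift sums to 10^(86/10) + 10^(78/10) = 4.612e+08 in linear terms, 86.64 dB(A).
The limit corresponds to 10^(91/10) = 1.259e+09; subtracting the fixed part leaves 7.977e+08 for the forklift, i.e. 89.02 dB(A).
Required insertion loss = 92 − 89.02 = 2.98 dB.

3 dB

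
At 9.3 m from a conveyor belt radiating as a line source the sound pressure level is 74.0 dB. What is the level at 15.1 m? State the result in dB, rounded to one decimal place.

71.9 dB

Cylindrical spreading from a line source gives a 10·log₁₀(r₂/r₁) drop.
L₂ = 74.0 − 10·log₁₀(15.1/9.3) = 74.0 − 2.105 = 71.90 dB.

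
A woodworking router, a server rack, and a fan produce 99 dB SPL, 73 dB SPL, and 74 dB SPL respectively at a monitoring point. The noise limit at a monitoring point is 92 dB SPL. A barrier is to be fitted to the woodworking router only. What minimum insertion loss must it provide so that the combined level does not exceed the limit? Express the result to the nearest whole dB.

7 dB

Everything except the woodworking router sums to 10^(73/10) + 10^(74/10) = 4.507e+07 in linear terms, 76.54 dB SPL.
To meet 92 dB SPL overall, the treated woodworking router may contribute at most 10^(92/10) − 4.507e+07 = 1.540e+09, i.e. 91.87 dB SPL.
Required insertion loss = 99 − 91.87 = 7.13 dB.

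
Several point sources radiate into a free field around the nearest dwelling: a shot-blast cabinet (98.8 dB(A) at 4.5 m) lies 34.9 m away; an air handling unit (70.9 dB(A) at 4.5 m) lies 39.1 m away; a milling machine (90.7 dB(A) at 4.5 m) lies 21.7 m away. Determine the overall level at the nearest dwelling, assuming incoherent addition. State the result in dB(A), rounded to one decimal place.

82.5 dB(A)

Apply inverse-square spreading to bring every level to the receiver, then sum 10^(L/10).
shot-blast cabinet: 98.8 − 20·log₁₀(34.9/4.5) = 98.8 − 17.79 = 81.01 dB(A).
air handling unit: 70.9 − 20·log₁₀(39.1/4.5) = 70.9 − 18.78 = 52.12 dB(A).
milling machine: 90.7 − 20·log₁₀(21.7/4.5) = 90.7 − 13.66 = 77.04 dB(A).
Σ 10^(L/10) = 1.768e+08 → L_total = 10·log₁₀(1.768e+08) = 82.47 dB(A).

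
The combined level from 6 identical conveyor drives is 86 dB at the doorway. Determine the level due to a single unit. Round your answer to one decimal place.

78.2 dB

6 equal contributions raise the level by 10·log₁₀ 6 = 7.782 dB, so each unit alone gives 86 − 7.782.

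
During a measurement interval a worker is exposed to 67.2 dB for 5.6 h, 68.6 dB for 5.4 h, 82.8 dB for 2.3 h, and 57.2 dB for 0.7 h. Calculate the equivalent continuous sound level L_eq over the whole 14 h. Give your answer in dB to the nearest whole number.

The energy average is taken in the linear domain: L_eq = 10·log₁₀[(Σ tᵢ·10^(Lᵢ/10))/T], T = 14 h.
Σ tᵢ·10^(Lᵢ/10) = 5.6·10^(67.2/10) + 5.4·10^(68.6/10) + 2.3·10^(82.8/10) + 0.7·10^(57.2/10) = 5.071e+08.
L_eq = 10·log₁₀(5.071e+08/14) = 75.59 dB.

76 dB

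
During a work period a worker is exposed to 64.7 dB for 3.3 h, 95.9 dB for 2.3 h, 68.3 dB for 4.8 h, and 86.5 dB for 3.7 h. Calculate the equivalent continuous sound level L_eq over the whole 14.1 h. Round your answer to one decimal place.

Weight each interval's intensity by its duration and average over T = 14.1 h:
Σ tᵢ·10^(Lᵢ/10) = 3.3·10^(64.7/10) + 2.3·10^(95.9/10) + 4.8·10^(68.3/10) + 3.7·10^(86.5/10) = 1.064e+10.
L_eq = 10·log₁₀(1.064e+10/14.1) = 88.78 dB.

88.8 dB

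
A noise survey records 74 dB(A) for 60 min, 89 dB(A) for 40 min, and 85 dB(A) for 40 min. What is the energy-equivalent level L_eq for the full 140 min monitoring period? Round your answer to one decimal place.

85.2 dB(A)

Weight each interval's intensity by its duration and average over T = 140 min:
Σ tᵢ·10^(Lᵢ/10) = 60·10^(74/10) + 40·10^(89/10) + 40·10^(85/10) = 4.593e+10.
L_eq = 10·log₁₀(4.593e+10/140) = 85.16 dB(A).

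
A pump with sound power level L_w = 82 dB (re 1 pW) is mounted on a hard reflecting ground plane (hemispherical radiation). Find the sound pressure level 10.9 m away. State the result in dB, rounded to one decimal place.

53.3 dB

The power spreads over a hemisphere of area 2π·r², so L_p = L_w − 10·log₁₀(2π·r²).
2π·r² = 746.5 m², 10·log₁₀ of that is 28.730 dB.
L_p = 82 − 28.730 = 53.27 dB.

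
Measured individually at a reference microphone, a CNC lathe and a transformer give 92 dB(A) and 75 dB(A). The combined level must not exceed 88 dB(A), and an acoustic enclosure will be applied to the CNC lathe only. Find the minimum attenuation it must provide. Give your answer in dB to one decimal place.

4.2 dB

Everything except the CNC lathe sums to 10^(75/10) = 3.162e+07 in linear terms, 75.00 dB(A).
To meet 88 dB(A) overall, the treated CNC lathe may contribute at most 10^(88/10) − 3.162e+07 = 5.993e+08, i.e. 87.78 dB(A).
So the CNC lathe must be reduced from 92 to 87.78 dB(A): IL = 4.22 dB.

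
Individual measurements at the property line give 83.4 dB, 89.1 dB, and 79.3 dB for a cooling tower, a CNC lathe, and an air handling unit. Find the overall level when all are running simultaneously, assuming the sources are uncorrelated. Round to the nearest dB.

Incoherent sources combine by intensity addition: L_total = 10·log₁₀(Σ 10^(L_i/10)).
Σ 10^(L/10) = 10^(83.4/10) + 10^(89.1/10) + 10^(79.3/10) = 1.117e+09.
L_total = 10·log₁₀(1.117e+09) = 90.48 dB.

90 dB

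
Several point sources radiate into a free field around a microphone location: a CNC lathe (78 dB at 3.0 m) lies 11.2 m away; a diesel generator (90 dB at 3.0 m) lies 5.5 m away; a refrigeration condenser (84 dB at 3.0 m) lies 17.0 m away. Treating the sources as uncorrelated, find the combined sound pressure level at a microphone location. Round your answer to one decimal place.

First find each source's level at the receiver (point-source: −20·log₁₀(r/r_ref)), then combine on an intensity basis.
CNC lathe: 78 − 20·log₁₀(11.2/3.0) = 78 − 11.44 = 66.56 dB.
diesel generator: 90 − 20·log₁₀(5.5/3.0) = 90 − 5.26 = 84.74 dB.
refrigeration condenser: 84 − 20·log₁₀(17.0/3.0) = 84 − 15.07 = 68.93 dB.
Σ 10^(L/10) = 3.099e+08 → L_total = 10·log₁₀(3.099e+08) = 84.91 dB.

84.9 dB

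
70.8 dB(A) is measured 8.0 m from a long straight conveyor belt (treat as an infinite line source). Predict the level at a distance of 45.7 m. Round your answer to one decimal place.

Cylindrical spreading from a line source gives a 10·log₁₀(r₂/r₁) drop.
L₂ = 70.8 − 10·log₁₀(45.7/8.0) = 70.8 − 7.568 = 63.23 dB(A).

63.2 dB(A)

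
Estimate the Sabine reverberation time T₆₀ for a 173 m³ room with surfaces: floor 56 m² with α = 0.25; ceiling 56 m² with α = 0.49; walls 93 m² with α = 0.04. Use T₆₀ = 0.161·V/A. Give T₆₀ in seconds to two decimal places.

A = Σ Sᵢαᵢ = 56·0.25 + 56·0.49 + 93·0.04 = 45.16 m².
T₆₀ = 0.161·V/A = 0.161·173/45.16 = 0.617 s.

0.62 s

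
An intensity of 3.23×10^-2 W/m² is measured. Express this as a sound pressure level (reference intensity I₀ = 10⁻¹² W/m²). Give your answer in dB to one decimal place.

105.1 dB

L = 10·log₁₀(I/I₀) = 10·log₁₀(3.23×10^-2/10⁻¹²) = 10·log₁₀(3.23×10^10).
L = 10·(0.5092 + 10) = 105.09 dB.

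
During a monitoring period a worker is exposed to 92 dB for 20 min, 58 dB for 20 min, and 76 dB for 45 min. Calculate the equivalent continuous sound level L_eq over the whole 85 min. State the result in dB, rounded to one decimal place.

Weight each interval's intensity by its duration and average over T = 85 min:
Σ tᵢ·10^(Lᵢ/10) = 20·10^(92/10) + 20·10^(58/10) + 45·10^(76/10) = 3.350e+10.
L_eq = 10·log₁₀(3.350e+10/85) = 85.96 dB.

86.0 dB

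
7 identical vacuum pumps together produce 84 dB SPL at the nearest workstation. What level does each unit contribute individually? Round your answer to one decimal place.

Dividing the total intensity by 7 lowers the level by 10·log₁₀ 7 = 8.451 dB: L₁ = 84 − 8.451.

75.5 dB SPL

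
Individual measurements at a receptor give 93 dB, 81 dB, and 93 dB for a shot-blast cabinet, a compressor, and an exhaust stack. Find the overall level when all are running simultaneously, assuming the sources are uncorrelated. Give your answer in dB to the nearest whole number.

For uncorrelated sources the intensities add, so convert each level to linear form, sum, and take 10·log₁₀ of the total.
Σ 10^(L/10) = 10^(93/10) + 10^(81/10) + 10^(93/10) = 4.116e+09.
L_total = 10·log₁₀(4.116e+09) = 96.15 dB.

96 dB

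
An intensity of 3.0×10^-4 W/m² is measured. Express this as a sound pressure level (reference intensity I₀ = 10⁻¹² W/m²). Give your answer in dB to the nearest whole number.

85 dB

I/I₀ = 3.0×10^-4/10⁻¹² = 3.0×10^8, and L = 10·log₁₀(I/I₀).
L = 10·(0.4771 + 8) = 84.77 dB.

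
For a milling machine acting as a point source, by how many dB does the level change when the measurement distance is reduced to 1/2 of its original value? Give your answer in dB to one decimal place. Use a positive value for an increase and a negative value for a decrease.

A point source loses 6 dB per doubling of distance; generally ΔL = −20·log₁₀(r₂/r₁).
ΔL = −20·log₁₀(0.5) = +6.02 dB.

+6.0 dB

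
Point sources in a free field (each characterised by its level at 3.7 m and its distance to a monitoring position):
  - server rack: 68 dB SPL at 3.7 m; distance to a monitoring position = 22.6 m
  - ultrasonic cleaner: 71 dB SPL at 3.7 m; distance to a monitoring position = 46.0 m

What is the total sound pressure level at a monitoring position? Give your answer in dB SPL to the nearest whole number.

54 dB SPL

First find each source's level at the receiver (point-source: −20·log₁₀(r/r_ref)), then combine on an intensity basis.
server rack: 68 − 20·log₁₀(22.6/3.7) = 68 − 15.72 = 52.28 dB SPL.
ultrasonic cleaner: 71 − 20·log₁₀(46.0/3.7) = 71 − 21.89 = 49.11 dB SPL.
Σ 10^(L/10) = 2.506e+05 → L_total = 10·log₁₀(2.506e+05) = 53.99 dB SPL.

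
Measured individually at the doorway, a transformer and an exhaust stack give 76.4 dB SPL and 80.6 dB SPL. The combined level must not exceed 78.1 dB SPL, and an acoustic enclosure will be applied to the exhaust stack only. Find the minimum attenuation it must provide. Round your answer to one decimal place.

7.4 dB

Fixed contribution from the other source: Σ 10^(L/10) = 10^(76.4/10) = 4.365e+07 (76.40 dB SPL).
To meet 78.1 dB SPL overall, the treated exhaust stack may contribute at most 10^(78.1/10) − 4.365e+07 = 2.091e+07, i.e. 73.20 dB SPL.
Required insertion loss = 80.6 − 73.20 = 7.40 dB.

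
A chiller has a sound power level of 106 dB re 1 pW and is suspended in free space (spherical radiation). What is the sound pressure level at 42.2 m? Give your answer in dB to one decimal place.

62.5 dB

L_p = L_w − 10·log₁₀(4π·r²) with r = 42.2 m.
4π·r² = 2.238e+04 m², 10·log₁₀ of that is 43.498 dB.
L_p = 106 − 43.498 = 62.50 dB.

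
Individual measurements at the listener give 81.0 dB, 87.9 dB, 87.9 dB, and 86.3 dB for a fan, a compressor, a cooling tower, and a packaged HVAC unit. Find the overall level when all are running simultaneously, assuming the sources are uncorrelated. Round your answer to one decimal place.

Incoherent sources combine by intensity addition: L_total = 10·log₁₀(Σ 10^(L_i/10)).
Σ 10^(L/10) = 10^(81.0/10) + 10^(87.9/10) + 10^(87.9/10) + 10^(86.3/10) = 1.786e+09.
L_total = 10·log₁₀(1.786e+09) = 92.52 dB.

92.5 dB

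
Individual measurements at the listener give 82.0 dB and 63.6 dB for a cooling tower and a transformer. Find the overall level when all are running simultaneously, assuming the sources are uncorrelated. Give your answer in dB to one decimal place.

82.1 dB

Incoherent sources combine by intensity addition: L_total = 10·log₁₀(Σ 10^(L_i/10)).
Σ 10^(L/10) = 10^(82.0/10) + 10^(63.6/10) = 1.608e+08.
L_total = 10·log₁₀(1.608e+08) = 82.06 dB.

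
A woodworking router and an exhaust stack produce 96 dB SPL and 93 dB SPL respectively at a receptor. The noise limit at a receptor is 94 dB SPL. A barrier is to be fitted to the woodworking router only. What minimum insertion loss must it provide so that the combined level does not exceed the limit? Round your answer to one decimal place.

The untreated sources together contribute 10^(93/10) = 1.995e+09, i.e. 93.00 dB SPL.
To meet 94 dB SPL overall, the treated woodworking router may contribute at most 10^(94/10) − 1.995e+09 = 5.166e+08, i.e. 87.13 dB SPL.
Required insertion loss = 96 − 87.13 = 8.87 dB.

8.9 dB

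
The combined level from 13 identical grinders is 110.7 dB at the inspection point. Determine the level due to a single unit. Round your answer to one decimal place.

99.6 dB

13 equal contributions raise the level by 10·log₁₀ 13 = 11.139 dB, so each unit alone gives 110.7 − 11.139.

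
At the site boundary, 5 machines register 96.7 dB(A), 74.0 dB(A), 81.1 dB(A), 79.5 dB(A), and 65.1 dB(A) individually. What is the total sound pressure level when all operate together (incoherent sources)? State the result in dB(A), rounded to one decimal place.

96.9 dB(A)

For uncorrelated sources the intensities add, so convert each level to linear form, sum, and take 10·log₁₀ of the total.
Σ 10^(L/10) = 10^(96.7/10) + 10^(74.0/10) + 10^(81.1/10) + 10^(79.5/10) + 10^(65.1/10) = 4.924e+09.
L_total = 10·log₁₀(4.924e+09) = 96.92 dB(A).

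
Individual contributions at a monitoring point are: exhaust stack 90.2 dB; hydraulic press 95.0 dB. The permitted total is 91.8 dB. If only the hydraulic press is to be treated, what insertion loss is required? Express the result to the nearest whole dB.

Fixed contribution from the other source: Σ 10^(L/10) = 10^(90.2/10) = 1.047e+09 (90.20 dB).
To meet 91.8 dB overall, the treated hydraulic press may contribute at most 10^(91.8/10) − 1.047e+09 = 4.664e+08, i.e. 86.69 dB.
So the hydraulic press must be reduced from 95.0 to 86.69 dB: IL = 8.31 dB.

8 dB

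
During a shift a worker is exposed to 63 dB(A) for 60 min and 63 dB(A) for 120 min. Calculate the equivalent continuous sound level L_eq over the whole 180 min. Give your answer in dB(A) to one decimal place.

The energy average is taken in the linear domain: L_eq = 10·log₁₀[(Σ tᵢ·10^(Lᵢ/10))/T], T = 180 min.
Σ tᵢ·10^(Lᵢ/10) = 60·10^(63/10) + 120·10^(63/10) = 3.591e+08.
L_eq = 10·log₁₀(3.591e+08/180) = 63.00 dB(A).

63.0 dB(A)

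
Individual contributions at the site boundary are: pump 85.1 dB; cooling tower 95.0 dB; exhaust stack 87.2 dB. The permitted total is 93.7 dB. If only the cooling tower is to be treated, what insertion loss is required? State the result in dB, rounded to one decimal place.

3.3 dB

The untreated sources together contribute 10^(85.1/10) + 10^(87.2/10) = 8.484e+08, i.e. 89.29 dB.
To meet 93.7 dB overall, the treated cooling tower may contribute at most 10^(93.7/10) − 8.484e+08 = 1.496e+09, i.e. 91.75 dB.
So the cooling tower must be reduced from 95.0 to 91.75 dB: IL = 3.25 dB.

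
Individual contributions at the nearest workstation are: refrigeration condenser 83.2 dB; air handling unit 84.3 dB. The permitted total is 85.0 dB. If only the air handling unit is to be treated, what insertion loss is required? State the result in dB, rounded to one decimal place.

Everything except the air handling unit sums to 10^(83.2/10) = 2.089e+08 in linear terms, 83.20 dB.
The limit corresponds to 10^(85.0/10) = 3.162e+08; subtracting the fixed part leaves 1.073e+08 for the air handling unit, i.e. 80.31 dB.
So the air handling unit must be reduced from 84.3 to 80.31 dB: IL = 3.99 dB.

4.0 dB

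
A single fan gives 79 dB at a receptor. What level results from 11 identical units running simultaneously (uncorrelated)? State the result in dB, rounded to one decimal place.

N identical incoherent sources raise the level by 10·log₁₀ N.
L_total = 79 + 10·log₁₀(11) = 79 + 10.414 = 89.41 dB.

89.4 dB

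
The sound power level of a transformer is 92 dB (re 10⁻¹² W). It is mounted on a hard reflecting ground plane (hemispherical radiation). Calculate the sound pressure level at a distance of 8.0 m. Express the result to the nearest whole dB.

Free-field hemispherical radiation: L_p = L_w − 10·log₁₀(2π·r²), r = 8.0 m.
2π·r² = 402.1 m², 10·log₁₀ of that is 26.044 dB.
L_p = 92 − 26.044 = 65.96 dB.

66 dB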